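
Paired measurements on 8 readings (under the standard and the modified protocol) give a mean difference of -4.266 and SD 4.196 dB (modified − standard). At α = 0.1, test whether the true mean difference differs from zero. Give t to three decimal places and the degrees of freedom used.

t = -2.876, df = 7

H0: μ_d = 0; H1: μ_d ≠ 0 (paired t-test on the differences, two-sided).
t = d̄/(s_d/√n) = -4.266/(4.196/√8) = -2.876
df = n − 1 = 7
Two-sided p-value ≈ 0.0238
Since p ≈ 0.0238 < α = 0.1, reject H0; the evidence is statistically significant.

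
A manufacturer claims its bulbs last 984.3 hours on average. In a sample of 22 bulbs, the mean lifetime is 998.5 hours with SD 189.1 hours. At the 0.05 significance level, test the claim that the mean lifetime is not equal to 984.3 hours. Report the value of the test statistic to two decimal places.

0.35

H0: μ = 984.3; H1: μ ≠ 984.3 (one-sample t-test, two-sided).
t = (x̄ − μ₀)/(s/√n) = (998.5 − 984.3)/(189.1/√22) = 0.35
df = n − 1 = 21
Two-sided p-value ≈ 0.728
Since p ≈ 0.728 > α = 0.05, fail to reject H0; the evidence is not statistically significant.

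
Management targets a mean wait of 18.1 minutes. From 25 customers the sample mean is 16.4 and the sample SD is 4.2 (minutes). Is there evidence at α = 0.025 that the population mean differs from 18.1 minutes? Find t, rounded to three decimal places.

H0: μ = 18.1; H1: μ ≠ 18.1 (one-sample t-test, two-sided).
t = (x̄ − μ₀)/(s/√n) = (16.4 − 18.1)/(4.2/√25) = -2.024
df = n − 1 = 24
Two-sided p-value ≈ 0.054
Since p ≈ 0.054 > α = 0.025, fail to reject H0; the data do not provide sufficient evidence against H0.

-2.024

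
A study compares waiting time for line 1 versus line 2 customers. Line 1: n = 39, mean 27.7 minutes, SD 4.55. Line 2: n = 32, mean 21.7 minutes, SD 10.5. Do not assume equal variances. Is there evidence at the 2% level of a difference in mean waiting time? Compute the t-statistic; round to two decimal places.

Let group 1 = line 1, group 2 = line 2. H0: μ_1 = μ_2; H1: μ_1 ≠ μ_2 (Welch's two-sample t-test, two-sided).
t = (x̄_1 − x̄_2)/√(s_1²/n_1 + s_2²/n_2) = (27.7 − 21.7)/√(4.55²/39 + 10.5²/32) = 3.01
Welch–Satterthwaite df ≈ 40.50
Two-sided p-value ≈ 0.004
Since p ≈ 0.004 < α = 0.02, reject H0; the data support H1.

3.01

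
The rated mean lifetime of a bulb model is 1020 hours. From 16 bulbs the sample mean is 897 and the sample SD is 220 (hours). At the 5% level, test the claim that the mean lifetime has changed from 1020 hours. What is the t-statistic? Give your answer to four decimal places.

-2.2364

H0: μ = 1020; H1: μ ≠ 1020 (one-sample t-test, two-sided).
t = (x̄ − μ₀)/(s/√n) = (897 − 1020)/(220/√16) = -2.2364
df = n − 1 = 15
Two-sided p-value ≈ 0.041
Since p ≈ 0.041 < α = 0.05, reject H0; the data support H1.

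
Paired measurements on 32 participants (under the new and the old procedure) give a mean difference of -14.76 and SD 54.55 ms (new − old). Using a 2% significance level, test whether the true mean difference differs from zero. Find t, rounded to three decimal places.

-1.531

H0: μ_d = 0; H1: μ_d ≠ 0 (paired t-test on the differences, two-sided).
t = d̄/(s_d/√n) = -14.76/(54.55/√32) = -1.531
df = n − 1 = 31
Two-sided p-value ≈ 0.136
Since p ≈ 0.136 > α = 0.02, fail to reject H0; the evidence is not statistically significant.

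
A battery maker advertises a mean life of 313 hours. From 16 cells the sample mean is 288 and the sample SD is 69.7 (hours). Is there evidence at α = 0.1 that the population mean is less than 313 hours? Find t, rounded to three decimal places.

-1.435

H0: μ = 313; H1: μ < 313 (one-sample t-test, left-tailed).
t = (x̄ − μ₀)/(s/√n) = (288 − 313)/(69.7/√16) = -1.435
df = n − 1 = 15
p-value = P(T ≤ -1.435) ≈ 0.0859
Since p ≈ 0.0859 < α = 0.1, reject H0; the evidence is statistically significant.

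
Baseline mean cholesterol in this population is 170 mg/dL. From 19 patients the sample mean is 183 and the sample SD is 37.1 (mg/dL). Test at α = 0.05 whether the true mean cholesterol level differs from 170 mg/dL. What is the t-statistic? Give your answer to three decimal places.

H0: μ = 170; H1: μ ≠ 170 (one-sample t-test, two-sided).
t = (x̄ − μ₀)/(s/√n) = (183 − 170)/(37.1/√19) = 1.527
df = n − 1 = 18
Two-sided p-value ≈ 0.144
Since p ≈ 0.144 > α = 0.05, fail to reject H0; the evidence is not statistically significant.

1.527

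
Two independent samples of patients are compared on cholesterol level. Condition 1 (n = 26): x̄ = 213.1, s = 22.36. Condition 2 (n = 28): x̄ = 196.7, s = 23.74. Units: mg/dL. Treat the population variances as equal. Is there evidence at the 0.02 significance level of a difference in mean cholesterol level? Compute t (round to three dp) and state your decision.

Let group 1 = condition 1, group 2 = condition 2. H0: μ_1 = μ_2; H1: μ_1 ≠ μ_2 (two-sample pooled-variance t-test, two-sided).
s_p² = [(26−1)·22.36² + (28−1)·23.74²]/(26+28−2) = 533.002
t = (213.1 − 196.7)/√[533.002·(1/26 + 1/28)] = 2.608
df = n₁ + n₂ − 2 = 52
Two-sided p-value ≈ 0.012
Since p ≈ 0.012 < α = 0.02, reject H0; the data support H1.

t = 2.608; reject H0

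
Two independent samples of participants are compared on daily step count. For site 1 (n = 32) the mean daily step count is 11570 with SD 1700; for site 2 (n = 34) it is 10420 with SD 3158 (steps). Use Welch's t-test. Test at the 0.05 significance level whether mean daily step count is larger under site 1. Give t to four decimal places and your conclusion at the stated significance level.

t = 1.8567; reject H0

Let group 1 = site 1, group 2 = site 2. H0: μ_1 = μ_2; H1: μ_1 > μ_2 (Welch's two-sample t-test, right-tailed).
t = (x̄_1 − x̄_2)/√(s_1²/n_1 + s_2²/n_2) = (11570 − 10420)/√(1700²/32 + 3158²/34) = 1.8567
Welch–Satterthwaite df ≈ 51.28
p-value = P(T ≥ 1.8567) ≈ 0.035
Since p ≈ 0.035 < α = 0.05, reject H0; the data support H1.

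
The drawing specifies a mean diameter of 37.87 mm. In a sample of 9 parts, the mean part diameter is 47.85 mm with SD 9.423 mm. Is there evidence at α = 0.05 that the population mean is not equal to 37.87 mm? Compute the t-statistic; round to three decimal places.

H0: μ = 37.87; H1: μ ≠ 37.87 (one-sample t-test, two-sided).
t = (x̄ − μ₀)/(s/√n) = (47.85 − 37.87)/(9.423/√9) = 3.177
df = n − 1 = 8
Two-sided p-value ≈ 0.0130
Since p ≈ 0.0130 < α = 0.05, reject H0; the evidence is statistically significant.

3.177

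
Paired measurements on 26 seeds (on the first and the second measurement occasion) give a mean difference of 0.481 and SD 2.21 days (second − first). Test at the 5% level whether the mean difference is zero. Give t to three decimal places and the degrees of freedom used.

H0: μ_d = 0; H1: μ_d ≠ 0 (paired t-test on the differences, two-sided).
t = d̄/(s_d/√n) = 0.481/(2.21/√26) = 1.110
df = n − 1 = 25
Two-sided p-value ≈ 0.278
Since p ≈ 0.278 > α = 0.05, fail to reject H0; the data do not provide sufficient evidence against H0.

t = 1.110, df = 25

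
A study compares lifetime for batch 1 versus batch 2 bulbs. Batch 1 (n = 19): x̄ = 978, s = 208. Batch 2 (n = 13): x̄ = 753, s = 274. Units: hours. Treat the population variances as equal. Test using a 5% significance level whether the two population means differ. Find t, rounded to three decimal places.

Let group 1 = batch 1, group 2 = batch 2. H0: μ_1 = μ_2; H1: μ_1 ≠ μ_2 (two-sample pooled-variance t-test, two-sided).
s_p² = [(19−1)·208² + (13−1)·274²]/(19+13−2) = 55988.8
t = (978 − 753)/√[55988.8·(1/19 + 1/13)] = 2.642
df = n₁ + n₂ − 2 = 30
Two-sided p-value ≈ 0.013
Since p ≈ 0.013 < α = 0.05, reject H0; the evidence is statistically significant.

2.642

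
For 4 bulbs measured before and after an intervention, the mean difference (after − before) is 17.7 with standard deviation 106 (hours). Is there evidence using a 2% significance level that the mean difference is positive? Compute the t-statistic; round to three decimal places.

0.334

H0: μ_d = 0; H1: μ_d > 0 (paired t-test on the differences, right-tailed).
t = d̄/(s_d/√n) = 17.7/(106/√4) = 0.334
df = n − 1 = 3
p-value = P(T ≥ 0.334) ≈ 0.380
Since p ≈ 0.380 > α = 0.02, fail to reject H0; the evidence is not statistically significant.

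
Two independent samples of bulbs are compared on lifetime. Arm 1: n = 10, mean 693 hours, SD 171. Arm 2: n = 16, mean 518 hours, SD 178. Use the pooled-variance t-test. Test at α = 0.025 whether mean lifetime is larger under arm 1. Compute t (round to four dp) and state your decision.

t = 2.4749; reject H0

Let group 1 = arm 1, group 2 = arm 2. H0: μ_1 = μ_2; H1: μ_1 > μ_2 (two-sample pooled-variance t-test, right-tailed).
s_p² = [(10−1)·171² + (16−1)·178²]/(10+16−2) = 30767.9
t = (693 − 518)/√[30767.9·(1/10 + 1/16)] = 2.4749
df = n₁ + n₂ − 2 = 24
p-value = P(T ≥ 2.4749) ≈ 0.0104
Since p ≈ 0.0104 < α = 0.025, reject H0; the data support H1.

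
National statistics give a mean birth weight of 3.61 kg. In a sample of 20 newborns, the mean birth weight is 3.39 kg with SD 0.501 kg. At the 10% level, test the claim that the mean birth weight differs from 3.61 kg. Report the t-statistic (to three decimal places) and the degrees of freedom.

H0: μ = 3.61; H1: μ ≠ 3.61 (one-sample t-test, two-sided).
t = (x̄ − μ₀)/(s/√n) = (3.39 − 3.61)/(0.501/√20) = -1.964
df = n − 1 = 19
Two-sided p-value ≈ 0.0644
Since p ≈ 0.0644 < α = 0.1, reject H0; the evidence is statistically significant.

t = -1.964, df = 19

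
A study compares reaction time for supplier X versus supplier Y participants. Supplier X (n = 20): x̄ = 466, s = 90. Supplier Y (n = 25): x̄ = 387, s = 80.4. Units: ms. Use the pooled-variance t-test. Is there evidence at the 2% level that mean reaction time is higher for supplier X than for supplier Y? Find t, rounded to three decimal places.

Let group 1 = supplier X, group 2 = supplier Y. H0: μ_1 = μ_2; H1: μ_1 > μ_2 (two-sample pooled-variance t-test, right-tailed).
s_p² = [(20−1)·90² + (25−1)·80.4²]/(20+25−2) = 7186.97
t = (466 − 387)/√[7186.97·(1/20 + 1/25)] = 3.106
df = n₁ + n₂ − 2 = 43
p-value = P(T ≥ 3.106) ≈ 0.002
Since p ≈ 0.002 < α = 0.02, reject H0; the evidence is statistically significant.

3.106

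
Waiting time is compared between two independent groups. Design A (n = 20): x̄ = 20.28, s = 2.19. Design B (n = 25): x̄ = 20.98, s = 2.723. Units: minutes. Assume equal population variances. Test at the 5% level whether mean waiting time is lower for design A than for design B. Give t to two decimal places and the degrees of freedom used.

Let group 1 = design A, group 2 = design B. H0: μ_1 = μ_2; H1: μ_1 < μ_2 (two-sample pooled-variance t-test, left-tailed).
s_p² = [(20−1)·2.19² + (25−1)·2.723²]/(20+25−2) = 6.25766
t = (20.28 − 20.98)/√[6.25766·(1/20 + 1/25)] = -0.93
df = n₁ + n₂ − 2 = 43
p-value = P(T ≤ -0.93) ≈ 0.178
Since p ≈ 0.178 > α = 0.05, fail to reject H0; the evidence is not statistically significant.

t = -0.93, df = 43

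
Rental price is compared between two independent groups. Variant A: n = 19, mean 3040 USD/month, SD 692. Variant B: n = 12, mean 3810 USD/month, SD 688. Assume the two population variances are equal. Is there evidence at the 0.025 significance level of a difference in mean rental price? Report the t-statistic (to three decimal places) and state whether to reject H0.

t = -3.024; reject H0

Let group 1 = variant A, group 2 = variant B. H0: μ_1 = μ_2; H1: μ_1 ≠ μ_2 (two-sample pooled-variance t-test, two-sided).
s_p² = [(19−1)·692² + (12−1)·688²]/(19+12−2) = 476770
t = (3040 − 3810)/√[476770·(1/19 + 1/12)] = -3.024
df = n₁ + n₂ − 2 = 29
Two-sided p-value ≈ 0.0052
Since p ≈ 0.0052 < α = 0.025, reject H0; the data support H1.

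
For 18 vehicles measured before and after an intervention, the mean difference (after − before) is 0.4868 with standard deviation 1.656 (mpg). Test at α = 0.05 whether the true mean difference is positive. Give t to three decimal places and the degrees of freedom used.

H0: μ_d = 0; H1: μ_d > 0 (paired t-test on the differences, right-tailed).
t = d̄/(s_d/√n) = 0.4868/(1.656/√18) = 1.247
df = n − 1 = 17
p-value = P(T ≥ 1.247) ≈ 0.1146
Since p ≈ 0.1146 > α = 0.05, fail to reject H0; the evidence is not statistically significant.

t = 1.247, df = 17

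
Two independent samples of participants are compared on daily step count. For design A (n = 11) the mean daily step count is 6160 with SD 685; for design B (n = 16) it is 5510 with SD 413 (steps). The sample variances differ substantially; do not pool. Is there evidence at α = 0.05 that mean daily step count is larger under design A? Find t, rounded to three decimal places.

2.815

Let group 1 = design A, group 2 = design B. H0: μ_1 = μ_2; H1: μ_1 > μ_2 (Welch's two-sample t-test, right-tailed).
t = (x̄_1 − x̄_2)/√(s_1²/n_1 + s_2²/n_2) = (6160 − 5510)/√(685²/11 + 413²/16) = 2.815
Welch–Satterthwaite df ≈ 15.00
p-value = P(T ≥ 2.815) ≈ 0.0065
Since p ≈ 0.0065 < α = 0.05, reject H0; the data support H1.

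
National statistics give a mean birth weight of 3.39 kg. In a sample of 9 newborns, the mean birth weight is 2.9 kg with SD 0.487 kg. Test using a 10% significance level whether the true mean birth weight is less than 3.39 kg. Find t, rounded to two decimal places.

H0: μ = 3.39; H1: μ < 3.39 (one-sample t-test, left-tailed).
t = (x̄ − μ₀)/(s/√n) = (2.9 − 3.39)/(0.487/√9) = -3.02
df = n − 1 = 8
p-value = P(T ≤ -3.02) ≈ 0.0083
Since p ≈ 0.0083 < α = 0.1, reject H0; the data support H1.

-3.02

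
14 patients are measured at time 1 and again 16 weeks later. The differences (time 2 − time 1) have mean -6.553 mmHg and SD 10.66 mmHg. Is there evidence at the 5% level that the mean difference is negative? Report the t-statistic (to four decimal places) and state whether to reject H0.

t = -2.3001; reject H0

H0: μ_d = 0; H1: μ_d < 0 (paired t-test on the differences, left-tailed).
t = d̄/(s_d/√n) = -6.553/(10.66/√14) = -2.3001
df = n − 1 = 13
p-value = P(T ≤ -2.3001) ≈ 0.0193
Since p ≈ 0.0193 < α = 0.05, reject H0; the evidence is statistically significant.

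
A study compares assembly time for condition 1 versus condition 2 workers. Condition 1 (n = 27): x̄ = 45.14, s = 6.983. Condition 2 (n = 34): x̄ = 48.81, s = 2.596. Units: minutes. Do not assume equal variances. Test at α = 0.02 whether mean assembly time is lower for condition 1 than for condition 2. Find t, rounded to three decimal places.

Let group 1 = condition 1, group 2 = condition 2. H0: μ_1 = μ_2; H1: μ_1 < μ_2 (Welch's two-sample t-test, left-tailed).
t = (x̄_1 − x̄_2)/√(s_1²/n_1 + s_2²/n_2) = (45.14 − 48.81)/√(6.983²/27 + 2.596²/34) = -2.592
Welch–Satterthwaite df ≈ 31.72
p-value = P(T ≤ -2.592) ≈ 0.0071
Since p ≈ 0.0071 < α = 0.02, reject H0; the data support H1.

-2.592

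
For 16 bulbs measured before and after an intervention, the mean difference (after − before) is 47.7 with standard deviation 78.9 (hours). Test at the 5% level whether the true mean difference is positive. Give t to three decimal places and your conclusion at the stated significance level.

H0: μ_d = 0; H1: μ_d > 0 (paired t-test on the differences, right-tailed).
t = d̄/(s_d/√n) = 47.7/(78.9/√16) = 2.418
df = n − 1 = 15
p-value = P(T ≥ 2.418) ≈ 0.014
Since p ≈ 0.014 < α = 0.05, reject H0; the data support H1.

t = 2.418; reject H0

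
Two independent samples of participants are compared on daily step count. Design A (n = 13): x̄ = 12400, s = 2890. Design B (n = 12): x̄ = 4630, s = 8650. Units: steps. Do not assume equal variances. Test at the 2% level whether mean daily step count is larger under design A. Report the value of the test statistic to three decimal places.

Let group 1 = design A, group 2 = design B. H0: μ_1 = μ_2; H1: μ_1 > μ_2 (Welch's two-sample t-test, right-tailed).
t = (x̄_1 − x̄_2)/√(s_1²/n_1 + s_2²/n_2) = (12400 − 4630)/√(2890²/13 + 8650²/12) = 2.963
Welch–Satterthwaite df ≈ 13.25
p-value = P(T ≥ 2.963) ≈ 0.0054
Since p ≈ 0.0054 < α = 0.02, reject H0; the evidence is statistically significant.

2.963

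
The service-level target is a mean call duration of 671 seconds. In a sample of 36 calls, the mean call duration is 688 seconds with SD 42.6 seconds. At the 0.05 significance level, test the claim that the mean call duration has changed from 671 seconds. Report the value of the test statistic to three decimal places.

2.394

H0: μ = 671; H1: μ ≠ 671 (one-sample t-test, two-sided).
t = (x̄ − μ₀)/(s/√n) = (688 − 671)/(42.6/√36) = 2.394
df = n − 1 = 35
Two-sided p-value ≈ 0.0221
Since p ≈ 0.0221 < α = 0.05, reject H0; the evidence is statistically significant.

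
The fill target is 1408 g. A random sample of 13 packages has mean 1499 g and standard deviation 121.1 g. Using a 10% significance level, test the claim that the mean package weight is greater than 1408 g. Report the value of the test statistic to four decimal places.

2.7094

H0: μ = 1408; H1: μ > 1408 (one-sample t-test, right-tailed).
t = (x̄ − μ₀)/(s/√n) = (1499 − 1408)/(121.1/√13) = 2.7094
df = n − 1 = 12
p-value = P(T ≥ 2.7094) ≈ 0.0095
Since p ≈ 0.0095 < α = 0.1, reject H0; the data support H1.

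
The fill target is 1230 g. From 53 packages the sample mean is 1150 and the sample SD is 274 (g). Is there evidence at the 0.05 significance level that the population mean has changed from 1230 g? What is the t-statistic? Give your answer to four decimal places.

H0: μ = 1230; H1: μ ≠ 1230 (one-sample t-test, two-sided).
t = (x̄ − μ₀)/(s/√n) = (1150 − 1230)/(274/√53) = -2.1256
df = n − 1 = 52
Two-sided p-value ≈ 0.038
Since p ≈ 0.038 < α = 0.05, reject H0; the data support H1.

-2.1256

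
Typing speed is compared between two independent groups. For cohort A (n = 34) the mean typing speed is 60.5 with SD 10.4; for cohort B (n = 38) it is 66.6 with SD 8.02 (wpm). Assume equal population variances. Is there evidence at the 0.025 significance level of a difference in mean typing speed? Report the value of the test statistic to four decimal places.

Let group 1 = cohort A, group 2 = cohort B. H0: μ_1 = μ_2; H1: μ_1 ≠ μ_2 (two-sample pooled-variance t-test, two-sided).
s_p² = [(34−1)·10.4² + (38−1)·8.02²]/(34+38−2) = 84.9876
t = (60.5 − 66.6)/√[84.9876·(1/34 + 1/38)] = -2.8030
df = n₁ + n₂ − 2 = 70
Two-sided p-value ≈ 0.0065
Since p ≈ 0.0065 < α = 0.025, reject H0; the evidence is statistically significant.

-2.8030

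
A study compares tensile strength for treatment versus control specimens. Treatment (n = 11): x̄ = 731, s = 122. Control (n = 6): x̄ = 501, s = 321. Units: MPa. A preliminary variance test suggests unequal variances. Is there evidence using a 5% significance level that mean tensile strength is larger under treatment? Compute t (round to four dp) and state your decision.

Let group 1 = treatment, group 2 = control. H0: μ_1 = μ_2; H1: μ_1 > μ_2 (Welch's two-sample t-test, right-tailed).
t = (x̄_1 − x̄_2)/√(s_1²/n_1 + s_2²/n_2) = (731 − 501)/√(122²/11 + 321²/6) = 1.6898
Welch–Satterthwaite df ≈ 5.80
p-value = P(T ≥ 1.6898) ≈ 0.072
Since p ≈ 0.072 > α = 0.05, fail to reject H0; the evidence is not statistically significant.

t = 1.6898; fail to reject H0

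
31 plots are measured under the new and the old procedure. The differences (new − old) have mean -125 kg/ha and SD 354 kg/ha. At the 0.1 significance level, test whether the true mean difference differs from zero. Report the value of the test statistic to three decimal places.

-1.966

H0: μ_d = 0; H1: μ_d ≠ 0 (paired t-test on the differences, two-sided).
t = d̄/(s_d/√n) = -125/(354/√31) = -1.966
df = n − 1 = 30
Two-sided p-value ≈ 0.0586
Since p ≈ 0.0586 < α = 0.1, reject H0; the evidence is statistically significant.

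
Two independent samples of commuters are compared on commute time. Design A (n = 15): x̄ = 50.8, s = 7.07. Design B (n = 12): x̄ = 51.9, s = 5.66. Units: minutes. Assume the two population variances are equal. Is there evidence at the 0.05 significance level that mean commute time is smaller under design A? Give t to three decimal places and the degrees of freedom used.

Let group 1 = design A, group 2 = design B. H0: μ_1 = μ_2; H1: μ_1 < μ_2 (two-sample pooled-variance t-test, left-tailed).
s_p² = [(15−1)·7.07² + (12−1)·5.66²]/(15+12−2) = 42.0872
t = (50.8 − 51.9)/√[42.0872·(1/15 + 1/12)] = -0.438
df = n₁ + n₂ − 2 = 25
p-value = P(T ≤ -0.438) ≈ 0.333
Since p ≈ 0.333 > α = 0.05, fail to reject H0; the data do not provide sufficient evidence against H0.

t = -0.438, df = 25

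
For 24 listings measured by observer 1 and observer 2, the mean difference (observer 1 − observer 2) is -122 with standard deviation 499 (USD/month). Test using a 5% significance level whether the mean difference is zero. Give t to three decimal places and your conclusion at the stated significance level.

t = -1.198; fail to reject H0

H0: μ_d = 0; H1: μ_d ≠ 0 (paired t-test on the differences, two-sided).
t = d̄/(s_d/√n) = -122/(499/√24) = -1.198
df = n − 1 = 23
Two-sided p-value ≈ 0.2432
Since p ≈ 0.2432 > α = 0.05, fail to reject H0; the data do not provide sufficient evidence against H0.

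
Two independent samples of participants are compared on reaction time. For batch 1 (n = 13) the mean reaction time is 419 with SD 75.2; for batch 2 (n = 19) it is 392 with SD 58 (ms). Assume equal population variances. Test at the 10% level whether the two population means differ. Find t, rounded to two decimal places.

1.15

Let group 1 = batch 1, group 2 = batch 2. H0: μ_1 = μ_2; H1: μ_1 ≠ μ_2 (two-sample pooled-variance t-test, two-sided).
s_p² = [(13−1)·75.2² + (19−1)·58²]/(13+19−2) = 4280.42
t = (419 − 392)/√[4280.42·(1/13 + 1/19)] = 1.15
df = n₁ + n₂ − 2 = 30
Two-sided p-value ≈ 0.261
Since p ≈ 0.261 > α = 0.1, fail to reject H0; the evidence is not statistically significant.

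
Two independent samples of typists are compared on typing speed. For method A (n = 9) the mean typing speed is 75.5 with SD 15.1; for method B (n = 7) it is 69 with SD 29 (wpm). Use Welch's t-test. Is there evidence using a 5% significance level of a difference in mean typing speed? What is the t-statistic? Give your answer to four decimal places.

Let group 1 = method A, group 2 = method B. H0: μ_1 = μ_2; H1: μ_1 ≠ μ_2 (Welch's two-sample t-test, two-sided).
t = (x̄_1 − x̄_2)/√(s_1²/n_1 + s_2²/n_2) = (75.5 − 69)/√(15.1²/9 + 29²/7) = 0.5389
Welch–Satterthwaite df ≈ 8.51
Two-sided p-value ≈ 0.604
Since p ≈ 0.604 > α = 0.05, fail to reject H0; the data do not provide sufficient evidence against H0.

0.5389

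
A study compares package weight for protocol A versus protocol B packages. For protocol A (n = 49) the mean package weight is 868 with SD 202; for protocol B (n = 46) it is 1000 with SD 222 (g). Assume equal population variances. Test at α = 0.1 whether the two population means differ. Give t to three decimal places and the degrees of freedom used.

t = -3.034, df = 93

Let group 1 = protocol A, group 2 = protocol B. H0: μ_1 = μ_2; H1: μ_1 ≠ μ_2 (two-sample pooled-variance t-test, two-sided).
s_p² = [(49−1)·202² + (46−1)·222²]/(49+46−2) = 44907.2
t = (868 − 1000)/√[44907.2·(1/49 + 1/46)] = -3.034
df = n₁ + n₂ − 2 = 93
Two-sided p-value ≈ 0.0031
Since p ≈ 0.0031 < α = 0.1, reject H0; the evidence is statistically significant.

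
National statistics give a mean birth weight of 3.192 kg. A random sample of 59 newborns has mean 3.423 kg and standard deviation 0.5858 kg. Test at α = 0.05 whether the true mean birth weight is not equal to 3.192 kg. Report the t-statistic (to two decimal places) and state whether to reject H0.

H0: μ = 3.192; H1: μ ≠ 3.192 (one-sample t-test, two-sided).
t = (x̄ − μ₀)/(s/√n) = (3.423 − 3.192)/(0.5858/√59) = 3.03
df = n − 1 = 58
Two-sided p-value ≈ 0.0037
Since p ≈ 0.0037 < α = 0.05, reject H0; the evidence is statistically significant.

t = 3.03; reject H0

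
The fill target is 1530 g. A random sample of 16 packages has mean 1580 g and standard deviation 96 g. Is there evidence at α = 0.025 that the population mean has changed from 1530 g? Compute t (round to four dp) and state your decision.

t = 2.0833; fail to reject H0

H0: μ = 1530; H1: μ ≠ 1530 (one-sample t-test, two-sided).
t = (x̄ − μ₀)/(s/√n) = (1580 − 1530)/(96/√16) = 2.0833
df = n − 1 = 15
Two-sided p-value ≈ 0.055
Since p ≈ 0.055 > α = 0.025, fail to reject H0; the evidence is not statistically significant.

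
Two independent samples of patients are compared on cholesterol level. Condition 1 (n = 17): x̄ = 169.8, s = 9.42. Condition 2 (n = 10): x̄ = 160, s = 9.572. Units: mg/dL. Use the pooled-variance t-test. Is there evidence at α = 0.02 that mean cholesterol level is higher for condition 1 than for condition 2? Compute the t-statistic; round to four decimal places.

Let group 1 = condition 1, group 2 = condition 2. H0: μ_1 = μ_2; H1: μ_1 > μ_2 (two-sample pooled-variance t-test, right-tailed).
s_p² = [(17−1)·9.42² + (10−1)·9.572²]/(17+10−2) = 89.7756
t = (169.8 − 160)/√[89.7756·(1/17 + 1/10)] = 2.5953
df = n₁ + n₂ − 2 = 25
p-value = P(T ≥ 2.5953) ≈ 0.008
Since p ≈ 0.008 < α = 0.02, reject H0; the data support H1.

2.5953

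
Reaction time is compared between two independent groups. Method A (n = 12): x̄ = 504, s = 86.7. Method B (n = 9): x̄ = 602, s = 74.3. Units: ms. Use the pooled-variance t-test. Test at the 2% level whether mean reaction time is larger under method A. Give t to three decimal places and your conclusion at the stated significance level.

Let group 1 = method A, group 2 = method B. H0: μ_1 = μ_2; H1: μ_1 > μ_2 (two-sample pooled-variance t-test, right-tailed).
s_p² = [(12−1)·86.7² + (9−1)·74.3²]/(12+9−2) = 6676.3
t = (504 − 602)/√[6676.3·(1/12 + 1/9)] = -2.720
df = n₁ + n₂ − 2 = 19
p-value = P(T ≥ -2.720) ≈ 0.993
Since p ≈ 0.993 > α = 0.02, fail to reject H0; the evidence is not statistically significant.

t = -2.720; fail to reject H0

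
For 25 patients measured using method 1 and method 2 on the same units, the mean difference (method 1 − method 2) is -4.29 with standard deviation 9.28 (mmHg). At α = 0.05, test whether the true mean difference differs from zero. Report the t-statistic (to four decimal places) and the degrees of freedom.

H0: μ_d = 0; H1: μ_d ≠ 0 (paired t-test on the differences, two-sided).
t = d̄/(s_d/√n) = -4.29/(9.28/√25) = -2.3114
df = n − 1 = 24
Two-sided p-value ≈ 0.030
Since p ≈ 0.030 < α = 0.05, reject H0; the data support H1.

t = -2.3114, df = 24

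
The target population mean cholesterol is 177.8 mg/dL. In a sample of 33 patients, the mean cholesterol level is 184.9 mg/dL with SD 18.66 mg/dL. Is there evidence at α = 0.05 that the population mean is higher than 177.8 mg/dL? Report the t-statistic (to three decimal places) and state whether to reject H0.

H0: μ = 177.8; H1: μ > 177.8 (one-sample t-test, right-tailed).
t = (x̄ − μ₀)/(s/√n) = (184.9 − 177.8)/(18.66/√33) = 2.186
df = n − 1 = 32
p-value = P(T ≥ 2.186) ≈ 0.0181
Since p ≈ 0.0181 < α = 0.05, reject H0; the data support H1.

t = 2.186; reject H0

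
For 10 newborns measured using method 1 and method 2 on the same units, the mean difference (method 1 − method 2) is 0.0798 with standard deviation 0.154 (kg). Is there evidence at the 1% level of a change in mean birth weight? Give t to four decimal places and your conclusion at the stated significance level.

t = 1.6386; fail to reject H0

H0: μ_d = 0; H1: μ_d ≠ 0 (paired t-test on the differences, two-sided).
t = d̄/(s_d/√n) = 0.0798/(0.154/√10) = 1.6386
df = n − 1 = 9
Two-sided p-value ≈ 0.136
Since p ≈ 0.136 > α = 0.01, fail to reject H0; the evidence is not statistically significant.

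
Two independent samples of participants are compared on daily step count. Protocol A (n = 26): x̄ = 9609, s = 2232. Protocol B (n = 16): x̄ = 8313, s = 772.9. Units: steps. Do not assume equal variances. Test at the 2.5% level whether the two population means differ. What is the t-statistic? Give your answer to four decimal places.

Let group 1 = protocol A, group 2 = protocol B. H0: μ_1 = μ_2; H1: μ_1 ≠ μ_2 (Welch's two-sample t-test, two-sided).
t = (x̄_1 − x̄_2)/√(s_1²/n_1 + s_2²/n_2) = (9609 − 8313)/√(2232²/26 + 772.9²/16) = 2.7086
Welch–Satterthwaite df ≈ 33.57
Two-sided p-value ≈ 0.0106
Since p ≈ 0.0106 < α = 0.025, reject H0; the data support H1.

2.7086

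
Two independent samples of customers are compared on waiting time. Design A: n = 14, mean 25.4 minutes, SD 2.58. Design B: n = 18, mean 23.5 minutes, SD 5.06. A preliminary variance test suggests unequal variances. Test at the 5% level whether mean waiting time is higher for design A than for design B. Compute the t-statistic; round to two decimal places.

Let group 1 = design A, group 2 = design B. H0: μ_1 = μ_2; H1: μ_1 > μ_2 (Welch's two-sample t-test, right-tailed).
t = (x̄_1 − x̄_2)/√(s_1²/n_1 + s_2²/n_2) = (25.4 − 23.5)/√(2.58²/14 + 5.06²/18) = 1.38
Welch–Satterthwaite df ≈ 26.41
p-value = P(T ≥ 1.38) ≈ 0.090
Since p ≈ 0.090 > α = 0.05, fail to reject H0; the data do not provide sufficient evidence against H0.

1.38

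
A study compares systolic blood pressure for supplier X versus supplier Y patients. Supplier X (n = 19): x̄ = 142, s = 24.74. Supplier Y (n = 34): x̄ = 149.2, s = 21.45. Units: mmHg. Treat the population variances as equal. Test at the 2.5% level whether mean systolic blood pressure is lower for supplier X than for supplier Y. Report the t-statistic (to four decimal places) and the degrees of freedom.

Let group 1 = supplier X, group 2 = supplier Y. H0: μ_1 = μ_2; H1: μ_1 < μ_2 (two-sample pooled-variance t-test, left-tailed).
s_p² = [(19−1)·24.74² + (34−1)·21.45²]/(19+34−2) = 513.737
t = (142 − 149.2)/√[513.737·(1/19 + 1/34)] = -1.1090
df = n₁ + n₂ − 2 = 51
p-value = P(T ≤ -1.1090) ≈ 0.1363
Since p ≈ 0.1363 > α = 0.025, fail to reject H0; the evidence is not statistically significant.

t = -1.1090, df = 51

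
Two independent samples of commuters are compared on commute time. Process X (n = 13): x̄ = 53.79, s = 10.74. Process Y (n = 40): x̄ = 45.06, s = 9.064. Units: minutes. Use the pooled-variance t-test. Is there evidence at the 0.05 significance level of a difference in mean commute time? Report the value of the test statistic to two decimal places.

2.88

Let group 1 = process X, group 2 = process Y. H0: μ_1 = μ_2; H1: μ_1 ≠ μ_2 (two-sample pooled-variance t-test, two-sided).
s_p² = [(13−1)·10.74² + (40−1)·9.064²]/(13+40−2) = 89.9659
t = (53.79 − 45.06)/√[89.9659·(1/13 + 1/40)] = 2.88
df = n₁ + n₂ − 2 = 51
Two-sided p-value ≈ 0.006
Since p ≈ 0.006 < α = 0.05, reject H0; the evidence is statistically significant.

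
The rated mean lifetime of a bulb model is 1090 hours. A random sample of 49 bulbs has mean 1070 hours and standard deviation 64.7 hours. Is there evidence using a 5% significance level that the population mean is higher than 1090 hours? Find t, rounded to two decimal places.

-2.16

H0: μ = 1090; H1: μ > 1090 (one-sample t-test, right-tailed).
t = (x̄ − μ₀)/(s/√n) = (1070 − 1090)/(64.7/√49) = -2.16
df = n − 1 = 48
p-value = P(T ≥ -2.16) ≈ 0.982
Since p ≈ 0.982 > α = 0.05, fail to reject H0; the data do not provide sufficient evidence against H0.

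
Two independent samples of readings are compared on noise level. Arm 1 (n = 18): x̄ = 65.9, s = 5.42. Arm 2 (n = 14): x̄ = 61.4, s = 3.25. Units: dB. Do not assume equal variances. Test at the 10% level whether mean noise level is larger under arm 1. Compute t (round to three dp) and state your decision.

t = 2.913; reject H0

Let group 1 = arm 1, group 2 = arm 2. H0: μ_1 = μ_2; H1: μ_1 > μ_2 (Welch's two-sample t-test, right-tailed).
t = (x̄_1 − x̄_2)/√(s_1²/n_1 + s_2²/n_2) = (65.9 − 61.4)/√(5.42²/18 + 3.25²/14) = 2.913
Welch–Satterthwaite df ≈ 28.41
p-value = P(T ≥ 2.913) ≈ 0.0035
Since p ≈ 0.0035 < α = 0.1, reject H0; the evidence is statistically significant.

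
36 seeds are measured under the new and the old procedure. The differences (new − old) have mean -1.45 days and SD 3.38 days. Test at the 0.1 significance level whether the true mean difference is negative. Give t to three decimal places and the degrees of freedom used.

H0: μ_d = 0; H1: μ_d < 0 (paired t-test on the differences, left-tailed).
t = d̄/(s_d/√n) = -1.45/(3.38/√36) = -2.574
df = n − 1 = 35
p-value = P(T ≤ -2.574) ≈ 0.007
Since p ≈ 0.007 < α = 0.1, reject H0; the evidence is statistically significant.

t = -2.574, df = 35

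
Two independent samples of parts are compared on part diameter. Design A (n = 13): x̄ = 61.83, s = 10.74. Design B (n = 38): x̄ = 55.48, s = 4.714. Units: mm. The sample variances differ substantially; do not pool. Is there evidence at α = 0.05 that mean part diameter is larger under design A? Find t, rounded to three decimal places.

2.065

Let group 1 = design A, group 2 = design B. H0: μ_1 = μ_2; H1: μ_1 > μ_2 (Welch's two-sample t-test, right-tailed).
t = (x̄_1 − x̄_2)/√(s_1²/n_1 + s_2²/n_2) = (61.83 − 55.48)/√(10.74²/13 + 4.714²/38) = 2.065
Welch–Satterthwaite df ≈ 13.61
p-value = P(T ≥ 2.065) ≈ 0.0293
Since p ≈ 0.0293 < α = 0.05, reject H0; the evidence is statistically significant.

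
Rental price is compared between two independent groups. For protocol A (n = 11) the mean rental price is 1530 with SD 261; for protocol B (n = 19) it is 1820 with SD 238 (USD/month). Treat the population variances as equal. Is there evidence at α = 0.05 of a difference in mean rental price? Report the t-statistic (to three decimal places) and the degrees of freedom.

t = -3.106, df = 28

Let group 1 = protocol A, group 2 = protocol B. H0: μ_1 = μ_2; H1: μ_1 ≠ μ_2 (two-sample pooled-variance t-test, two-sided).
s_p² = [(11−1)·261² + (19−1)·238²]/(11+19−2) = 60742.9
t = (1530 − 1820)/√[60742.9·(1/11 + 1/19)] = -3.106
df = n₁ + n₂ − 2 = 28
Two-sided p-value ≈ 0.0043
Since p ≈ 0.0043 < α = 0.05, reject H0; the data support H1.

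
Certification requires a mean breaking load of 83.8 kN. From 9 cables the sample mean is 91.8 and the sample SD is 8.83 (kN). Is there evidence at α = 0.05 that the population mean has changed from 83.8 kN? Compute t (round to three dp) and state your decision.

H0: μ = 83.8; H1: μ ≠ 83.8 (one-sample t-test, two-sided).
t = (x̄ − μ₀)/(s/√n) = (91.8 − 83.8)/(8.83/√9) = 2.718
df = n − 1 = 8
Two-sided p-value ≈ 0.0263
Since p ≈ 0.0263 < α = 0.05, reject H0; the evidence is statistically significant.

t = 2.718; reject H0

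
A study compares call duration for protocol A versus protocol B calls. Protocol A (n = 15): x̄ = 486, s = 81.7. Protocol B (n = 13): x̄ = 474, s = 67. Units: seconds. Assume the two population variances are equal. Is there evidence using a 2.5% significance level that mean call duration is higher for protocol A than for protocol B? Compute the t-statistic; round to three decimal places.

Let group 1 = protocol A, group 2 = protocol B. H0: μ_1 = μ_2; H1: μ_1 > μ_2 (two-sample pooled-variance t-test, right-tailed).
s_p² = [(15−1)·81.7² + (13−1)·67²]/(15+13−2) = 5666.02
t = (486 − 474)/√[5666.02·(1/15 + 1/13)] = 0.421
df = n₁ + n₂ − 2 = 26
p-value = P(T ≥ 0.421) ≈ 0.339
Since p ≈ 0.339 > α = 0.025, fail to reject H0; the evidence is not statistically significant.

0.421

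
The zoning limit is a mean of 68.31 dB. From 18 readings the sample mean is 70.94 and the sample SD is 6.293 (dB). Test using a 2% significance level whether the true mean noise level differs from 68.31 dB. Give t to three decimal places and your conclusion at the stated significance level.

t = 1.773; fail to reject H0

H0: μ = 68.31; H1: μ ≠ 68.31 (one-sample t-test, two-sided).
t = (x̄ − μ₀)/(s/√n) = (70.94 − 68.31)/(6.293/√18) = 1.773
df = n − 1 = 17
Two-sided p-value ≈ 0.094
Since p ≈ 0.094 > α = 0.02, fail to reject H0; the evidence is not statistically significant.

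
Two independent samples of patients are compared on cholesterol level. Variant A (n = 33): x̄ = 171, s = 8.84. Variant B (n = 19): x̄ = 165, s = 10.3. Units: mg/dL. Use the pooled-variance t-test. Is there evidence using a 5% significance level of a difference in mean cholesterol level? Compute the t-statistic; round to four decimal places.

2.2184

Let group 1 = variant A, group 2 = variant B. H0: μ_1 = μ_2; H1: μ_1 ≠ μ_2 (two-sample pooled-variance t-test, two-sided).
s_p² = [(33−1)·8.84² + (19−1)·10.3²]/(33+19−2) = 88.2056
t = (171 − 165)/√[88.2056·(1/33 + 1/19)] = 2.2184
df = n₁ + n₂ − 2 = 50
Two-sided p-value ≈ 0.0311
Since p ≈ 0.0311 < α = 0.05, reject H0; the evidence is statistically significant.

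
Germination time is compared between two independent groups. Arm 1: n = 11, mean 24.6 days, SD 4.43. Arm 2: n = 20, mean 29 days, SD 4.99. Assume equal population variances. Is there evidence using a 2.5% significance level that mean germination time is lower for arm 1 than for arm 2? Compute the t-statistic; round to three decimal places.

-2.440

Let group 1 = arm 1, group 2 = arm 2. H0: μ_1 = μ_2; H1: μ_1 < μ_2 (two-sample pooled-variance t-test, left-tailed).
s_p² = [(11−1)·4.43² + (20−1)·4.99²]/(11+20−2) = 23.0811
t = (24.6 − 29)/√[23.0811·(1/11 + 1/20)] = -2.440
df = n₁ + n₂ − 2 = 29
p-value = P(T ≤ -2.440) ≈ 0.0105
Since p ≈ 0.0105 < α = 0.025, reject H0; the data support H1.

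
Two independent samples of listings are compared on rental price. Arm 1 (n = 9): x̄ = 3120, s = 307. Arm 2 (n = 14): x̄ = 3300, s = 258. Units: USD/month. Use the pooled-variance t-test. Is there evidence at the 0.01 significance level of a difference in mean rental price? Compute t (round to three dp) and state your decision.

Let group 1 = arm 1, group 2 = arm 2. H0: μ_1 = μ_2; H1: μ_1 ≠ μ_2 (two-sample pooled-variance t-test, two-sided).
s_p² = [(9−1)·307² + (14−1)·258²]/(9+14−2) = 77110.7
t = (3120 − 3300)/√[77110.7·(1/9 + 1/14)] = -1.517
df = n₁ + n₂ − 2 = 21
Two-sided p-value ≈ 0.144
Since p ≈ 0.144 > α = 0.01, fail to reject H0; the evidence is not statistically significant.

t = -1.517; fail to reject H0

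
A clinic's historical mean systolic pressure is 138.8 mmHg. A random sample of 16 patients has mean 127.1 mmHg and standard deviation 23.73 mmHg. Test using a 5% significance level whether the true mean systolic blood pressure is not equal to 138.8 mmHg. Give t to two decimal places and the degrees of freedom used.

H0: μ = 138.8; H1: μ ≠ 138.8 (one-sample t-test, two-sided).
t = (x̄ − μ₀)/(s/√n) = (127.1 − 138.8)/(23.73/√16) = -1.97
df = n − 1 = 15
Two-sided p-value ≈ 0.067
Since p ≈ 0.067 > α = 0.05, fail to reject H0; the data do not provide sufficient evidence against H0.

t = -1.97, df = 15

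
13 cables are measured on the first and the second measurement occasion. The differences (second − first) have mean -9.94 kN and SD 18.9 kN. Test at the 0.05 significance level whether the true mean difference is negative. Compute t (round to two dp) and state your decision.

H0: μ_d = 0; H1: μ_d < 0 (paired t-test on the differences, left-tailed).
t = d̄/(s_d/√n) = -9.94/(18.9/√13) = -1.90
df = n − 1 = 12
p-value = P(T ≤ -1.90) ≈ 0.0411
Since p ≈ 0.0411 < α = 0.05, reject H0; the evidence is statistically significant.

t = -1.90; reject H0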